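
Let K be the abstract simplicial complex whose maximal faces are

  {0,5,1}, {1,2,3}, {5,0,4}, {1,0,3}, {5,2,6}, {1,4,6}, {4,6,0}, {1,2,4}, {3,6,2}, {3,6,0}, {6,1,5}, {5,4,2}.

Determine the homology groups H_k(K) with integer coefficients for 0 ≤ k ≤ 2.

Take the total order 0 < 1 < 2 < 3 < 4 < 5 < 6 on the vertex set. Then K (dimension 2) consists of the simplices:

  0-simplices (7): [0], [1], [2], [3], [4], [5], [6]
  1-simplices (18): [0,1], [0,3], [0,4], [0,5], [0,6], [1,2], [1,3], [1,4], [1,5], [1,6], [2,3], [2,4], [2,5], [2,6], [3,6], [4,5], [4,6], [5,6]
  2-simplices (12): [0,1,3], [0,1,5], [0,3,6], [0,4,5], [0,4,6], [1,2,3], [1,2,4], [1,4,6], [1,5,6], [2,3,6], [2,4,5], [2,5,6]

giving chain groups C_0 ≅ Z^7, C_1 ≅ Z^18, C_2 ≅ Z^12.

Boundary ∂_1: C_1 → C_0 is given by ∂[p,q] = [q] − [p]. For instance
  ∂[2,5] = [5] − [2].
The 7×18 boundary matrix has rank 6 and Smith normal form diag(1,1,1,1,1,1).

Boundary ∂_2: C_2 → C_1 maps a triangle to the signed sum of its edges. For instance
  ∂[2,3,6] = [3,6] − [2,6] + [2,3],
  ∂[2,5,6] = [5,6] − [2,6] + [2,5].
As a 18×12 matrix over Z this has rank 12, with invariant factors (1,1,1,1,1,1,1,1,1,1,1,2).

Reading off H_k = ker ∂_k / im ∂_{k+1}:

  H_0: rank C_0 − rank ∂_1 = 7 − 6 = 1, and the invariant factors of ∂_1 are all 1, so H_0 ≅ Z.
  H_1: rank ker ∂_1 − rank ∂_2 = (18 − 6) − 12 = 0, and ∂_2 has invariant factor 2 > 1, so H_1 ≅ Z/2.
  H_2: rank ker ∂_2 − rank ∂_3 = (12 − 12) − 0 = 0, and there is no ∂_3, so H_2 ≅ 0.

As a check, the Euler characteristic is 7 − 18 + 12 = 1, which agrees with 1 − 0 + 0 = 1.

H_0 = Z,  H_1 = Z/2,  H_2 = 0.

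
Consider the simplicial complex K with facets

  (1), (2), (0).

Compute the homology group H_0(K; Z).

H_0 ≅ Z^3.

Fix the vertex order 0 < 1 < 2 and write every simplex with vertices in increasing order. Then dim K = 0 and the simplices of K are:

  0-simplices (3): [0], [1], [2]

so the chain groups are C_0 ≅ Z^3.

From H_k ≅ ker(∂_k) / im(∂_{k+1}) we obtain:

  H_0: rank C_0 − rank ∂_1 = 3 − 0 = 3, and there is no ∂_1, so H_0 = Z^3.

(K is a triangulation of a set of 3 points.)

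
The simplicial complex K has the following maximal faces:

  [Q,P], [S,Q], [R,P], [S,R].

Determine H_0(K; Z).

Fix the vertex order P < Q < R < S and write every simplex with vertices in increasing order. Then dim K = 1 and the simplices of K are:

  0-simplices (4): P, Q, R, S
  1-simplices (4): PQ, PR, QS, RS

so the chain groups are C_0 ≅ Z^4, C_1 ≅ Z^4.

∂_1: C_1 → C_0 maps an edge to its endpoints' difference, ∂[p,q] = q − p. For instance
  ∂PQ = Q − P.
This gives a 4×4 integer matrix of rank 3; reducing to Smith normal form yields diagonal entries (1,1,1).

Computing H_k = (kernel of ∂_k) / (image of ∂_{k+1}):

  H_0: rank C_0 − rank ∂_1 = 4 − 3 = 1, and the invariant factors of ∂_1 are all 1, so H_0 ≅ Z.

H_0 = Z.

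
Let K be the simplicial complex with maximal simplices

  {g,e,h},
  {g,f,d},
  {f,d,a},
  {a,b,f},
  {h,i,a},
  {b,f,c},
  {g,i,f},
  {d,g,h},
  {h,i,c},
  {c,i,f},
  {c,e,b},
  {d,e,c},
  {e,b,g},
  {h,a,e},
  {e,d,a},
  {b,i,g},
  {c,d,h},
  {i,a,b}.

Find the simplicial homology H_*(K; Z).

Order the vertices as a < b < c < d < e < f < g < h < i. Listing each simplex with vertices in this order, K has dimension 2 with simplices:

  0-simplices (9): a, b, c, d, e, f, g, h, i
  1-simplices (27): ab, ad, ae, af, ah, ai, bc, be, bf, bg, bi, cd, ce, cf, ch, ci, de, df, dg, dh, eg, eh, fg, fi, gh, gi, hi
  2-simplices (18): abf, abi, ade, adf, aeh, ahi, bce, bcf, beg, bgi, cde, cdh, cfi, chi, dfg, dgh, egh, fgi

so the chain groups are C_0 ≅ Z^9, C_1 ≅ Z^27, C_2 ≅ Z^18.

Boundary ∂_1: C_1 → C_0 is given by ∂[p,q] = [q] − [p].
As a 9×27 matrix over Z this has rank 8, with invariant factors (1,1,1,1,1,1,1,1).

Boundary ∂_2: C_2 → C_1 sends each 2-simplex [p,q,r] to [q,r] − [p,r] + [p,q]. For instance
  ∂adf = df − af + ad,
  ∂beg = eg − bg + be.
The resulting 27×18 matrix has rank 18, and its Smith normal form has invariant factors (1,1,1,1,1,1,1,1,1,1,1,1,1,1,1,1,1,2).

From H_k ≅ ker(∂_k) / im(∂_{k+1}) we obtain:

  H_0: rank C_0 − rank ∂_1 = 9 − 8 = 1, and the invariant factors of ∂_1 are all 1, so H_0 ≅ Z.
  H_1: rank ker ∂_1 − rank ∂_2 = (27 − 8) − 18 = 1, and ∂_2 has invariant factor 2 > 1, so H_1 ≅ Z ⊕ Z/2.
  H_2: rank ker ∂_2 − rank ∂_3 = (18 − 18) − 0 = 0, and there is no ∂_3, so H_2 ≅ 0.

As a check, the Euler characteristic is 9 − 27 + 18 = 0, which agrees with 1 − 1 + 0 = 0.

H_0 = Z,  H_1 = Z ⊕ Z/2,  H_2 = 0.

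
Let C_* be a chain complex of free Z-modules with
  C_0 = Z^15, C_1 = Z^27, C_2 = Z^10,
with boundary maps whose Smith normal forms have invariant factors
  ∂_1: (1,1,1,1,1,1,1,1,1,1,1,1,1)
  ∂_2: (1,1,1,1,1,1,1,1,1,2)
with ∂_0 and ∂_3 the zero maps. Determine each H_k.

H_0 = Z^2,  H_1 = Z^4 ⊕ Z/2Z,  H_2 = 0.

H_0: b_0 = 15 − 0 − 13 = 2; torsion from ∂_1 factors > 1: none. So H_0 = Z^2.
H_1: b_1 = 27 − 13 − 10 = 4; torsion from ∂_2 factors > 1: [2]. So H_1 = Z^4 ⊕ Z/2Z.
H_2: b_2 = 10 − 10 − 0 = 0; torsion from ∂_3 factors > 1: none. So H_2 = 0.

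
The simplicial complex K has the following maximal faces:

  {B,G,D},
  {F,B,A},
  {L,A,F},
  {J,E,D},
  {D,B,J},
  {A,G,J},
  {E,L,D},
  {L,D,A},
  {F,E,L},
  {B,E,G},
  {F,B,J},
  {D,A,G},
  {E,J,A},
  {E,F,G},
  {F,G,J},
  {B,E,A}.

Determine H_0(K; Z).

H_0 = Z.

K has 8 vertices, 24 edges, 16 triangles.
rank ∂_0 = 0, rank ∂_1 = 7 ⇒ b_0 = 8 − 0 − 7 = 1; all invariant factors of ∂_1 are 1 so no torsion. So H_0 ≅ Z.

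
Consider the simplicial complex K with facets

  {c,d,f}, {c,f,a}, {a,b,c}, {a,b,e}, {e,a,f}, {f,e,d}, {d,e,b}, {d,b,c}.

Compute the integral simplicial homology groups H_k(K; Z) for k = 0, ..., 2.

H_0 ≅ Z,  H_1 = 0,  H_2 ≅ Z.

Fix the vertex order a < b < c < d < e < f and write every simplex with vertices in increasing order. Then dim K = 2 and the simplices of K are:

  0-simplices (6): a, b, c, d, e, f
  1-simplices (12): ab, ac, ae, af, bc, bd, be, cd, cf, de, df, ef
  2-simplices (8): abc, abe, acf, aef, bcd, bde, cdf, def

Hence C_0 ≅ Z^6, C_1 ≅ Z^12, C_2 ≅ Z^8.

The boundary map ∂_1: C_1 → C_0 is given by ∂[p,q] = [q] − [p]. For instance
  ∂af = f − a.
The 6×12 boundary matrix has rank 5 and Smith normal form diag(1,1,1,1,1).

∂_2: C_2 → C_1 acts by ∂[p,q,r] = [q,r] − [p,r] + [p,q]. For instance
  ∂acf = cf − af + ac,
  ∂def = ef − df + de.
The resulting 12×8 matrix has rank 7, and its Smith normal form has invariant factors (1,1,1,1,1,1,1).

From H_k ≅ ker(∂_k) / im(∂_{k+1}) we obtain:

  H_0: rank C_0 − rank ∂_1 = 6 − 5 = 1, and the invariant factors of ∂_1 are all 1, so H_0 = Z.
  H_1: rank ker ∂_1 − rank ∂_2 = (12 − 5) − 7 = 0, and the invariant factors of ∂_2 are all 1, so H_1 = 0.
  H_2: rank ker ∂_2 − rank ∂_3 = (8 − 7) − 0 = 1, and there is no ∂_3, so H_2 = Z.

(K is a triangulation of the 2-sphere S^2.)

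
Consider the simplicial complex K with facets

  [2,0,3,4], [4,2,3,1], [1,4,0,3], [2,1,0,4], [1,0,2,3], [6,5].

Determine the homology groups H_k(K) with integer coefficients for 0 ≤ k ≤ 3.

Order the vertices as 0 < 1 < 2 < 3 < 4 < 5 < 6. Listing each simplex with vertices in this order, K has dimension 3 with simplices:

  0-simplices (7): [0], [1], [2], [3], [4], [5], [6]
  1-simplices (11): [0,1], [0,2], [0,3], [0,4], [1,2], [1,3], [1,4], [2,3], [2,4], [3,4], [5,6]
  2-simplices (10): [0,1,2], [0,1,3], [0,1,4], [0,2,3], [0,2,4], [0,3,4], [1,2,3], [1,2,4], [1,3,4], [2,3,4]
  3-simplices (5): [0,1,2,3], [0,1,2,4], [0,1,3,4], [0,2,3,4], [1,2,3,4]

giving chain groups C_0 ≅ Z^7, C_1 ≅ Z^11, C_2 ≅ Z^10, C_3 ≅ Z^5.

The boundary map ∂_1: C_1 → C_0 sends each edge [p,q] (with p < q) to q − p. For instance
  ∂[1,4] = [4] − [1].
The 7×11 boundary matrix has rank 5 and Smith normal form diag(1,1,1,1,1).

The boundary map ∂_2: C_2 → C_1 maps a triangle to the signed sum of its edges. For instance
  ∂[0,2,4] = [2,4] − [0,4] + [0,2],
  ∂[0,1,2] = [1,2] − [0,2] + [0,1].
As a 11×10 matrix over Z this has rank 6, with invariant factors (1,1,1,1,1,1).

The boundary map ∂_3: C_3 → C_2 sends each 3-simplex σ to the alternating sum Σ_i (−1)^i (σ with its i-th vertex removed). For instance
  ∂[0,1,3,4] = [1,3,4] − [0,3,4] + [0,1,4] − [0,1,3],
  ∂[0,1,2,3] = [1,2,3] − [0,2,3] + [0,1,3] − [0,1,2].
The resulting 10×5 matrix has rank 4, and its Smith normal form has invariant factors (1,1,1,1).

Computing H_k = (kernel of ∂_k) / (image of ∂_{k+1}):

  H_0: rank C_0 − rank ∂_1 = 7 − 5 = 2, and the invariant factors of ∂_1 are all 1, so H_0 ≅ Z^2.
  H_1: rank ker ∂_1 − rank ∂_2 = (11 − 5) − 6 = 0, and the invariant factors of ∂_2 are all 1, so H_1 ≅ 0.
  H_2: rank ker ∂_2 − rank ∂_3 = (10 − 6) − 4 = 0, and the invariant factors of ∂_3 are all 1, so H_2 ≅ 0.
  H_3: rank ker ∂_3 − rank ∂_4 = (5 − 4) − 0 = 1, and there is no ∂_4, so H_3 ≅ Z.

H_0 = Z^2,  H_1 = 0,  H_2 = 0,  H_3 = Z.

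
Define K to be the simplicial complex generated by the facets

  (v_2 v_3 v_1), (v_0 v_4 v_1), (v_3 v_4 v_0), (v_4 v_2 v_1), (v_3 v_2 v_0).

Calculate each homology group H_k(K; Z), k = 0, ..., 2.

H_0 = Z,  H_1 = Z,  H_2 = 0.

Fix the vertex order v_0 < v_1 < v_2 < v_3 < v_4 and write every simplex with vertices in increasing order. Then dim K = 2 and the simplices of K are:

  0-simplices (5): [v_0], [v_1], [v_2], [v_3], [v_4]
  1-simplices (10): [v_0,v_1], [v_0,v_2], [v_0,v_3], [v_0,v_4], [v_1,v_2], [v_1,v_3], [v_1,v_4], [v_2,v_3], [v_2,v_4], [v_3,v_4]
  2-simplices (5): [v_0,v_1,v_4], [v_0,v_2,v_3], [v_0,v_3,v_4], [v_1,v_2,v_3], [v_1,v_2,v_4]

Hence C_0 ≅ Z^5, C_1 ≅ Z^10, C_2 ≅ Z^5.

The boundary map ∂_1: C_1 → C_0 maps an edge to its endpoints' difference, ∂[p,q] = q − p.
As a 5×10 matrix over Z this has rank 4, with invariant factors (1,1,1,1).

∂_2: C_2 → C_1 sends each 2-simplex [p,q,r] to [q,r] − [p,r] + [p,q]. For instance
  ∂[v_0,v_2,v_3] = [v_2,v_3] − [v_0,v_3] + [v_0,v_2],
  ∂[v_0,v_3,v_4] = [v_3,v_4] − [v_0,v_4] + [v_0,v_3].
The resulting 10×5 matrix has rank 5, and its Smith normal form has invariant factors (1,1,1,1,1).

Reading off H_k = ker ∂_k / im ∂_{k+1}:

  H_0: rank C_0 − rank ∂_1 = 5 − 4 = 1, and the invariant factors of ∂_1 are all 1, so H_0 = Z.
  H_1: rank ker ∂_1 − rank ∂_2 = (10 − 4) − 5 = 1, and the invariant factors of ∂_2 are all 1, so H_1 = Z.
  H_2: rank ker ∂_2 − rank ∂_3 = (5 − 5) − 0 = 0, and there is no ∂_3, so H_2 = 0.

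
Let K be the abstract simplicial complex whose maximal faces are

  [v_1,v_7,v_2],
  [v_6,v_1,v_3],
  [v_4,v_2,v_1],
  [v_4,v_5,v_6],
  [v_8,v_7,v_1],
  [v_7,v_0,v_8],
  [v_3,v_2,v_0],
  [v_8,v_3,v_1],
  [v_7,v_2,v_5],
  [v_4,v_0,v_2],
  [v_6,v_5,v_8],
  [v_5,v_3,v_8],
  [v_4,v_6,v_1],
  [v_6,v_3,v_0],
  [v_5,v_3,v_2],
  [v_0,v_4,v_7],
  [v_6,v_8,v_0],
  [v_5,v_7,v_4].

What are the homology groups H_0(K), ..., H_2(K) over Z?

Take the total order v_0 < v_1 < v_2 < v_3 < v_4 < v_5 < v_6 < v_7 < v_8 on the vertex set. Then K (dimension 2) consists of the simplices:

  0-simplices (9): [v_0], [v_1], [v_2], [v_3], [v_4], [v_5], [v_6], [v_7], [v_8]
  1-simplices (27): (27 of them)
  2-simplices (18): (18 of them)

so the chain groups are C_0 ≅ Z^9, C_1 ≅ Z^27, C_2 ≅ Z^18.

Boundary ∂_1: C_1 → C_0 sends each edge [p,q] (with p < q) to q − p. For instance
  ∂[v_0,v_3] = [v_3] − [v_0].
This gives a 9×27 integer matrix of rank 8; reducing to Smith normal form yields diagonal entries (1,1,1,1,1,1,1,1).

∂_2: C_2 → C_1 sends each 2-simplex [p,q,r] to [q,r] − [p,r] + [p,q]. For instance
  ∂[v_0,v_2,v_4] = [v_2,v_4] − [v_0,v_4] + [v_0,v_2],
  ∂[v_2,v_3,v_5] = [v_3,v_5] − [v_2,v_5] + [v_2,v_3].
This gives a 27×18 integer matrix of rank 18; reducing to Smith normal form yields diagonal entries (1,1,1,1,1,1,1,1,1,1,1,1,1,1,1,1,1,2).

From H_k ≅ ker(∂_k) / im(∂_{k+1}) we obtain:

  H_0: rank C_0 − rank ∂_1 = 9 − 8 = 1, and the invariant factors of ∂_1 are all 1, so H_0 ≅ Z.
  H_1: rank ker ∂_1 − rank ∂_2 = (27 − 8) − 18 = 1, and ∂_2 has invariant factor 2 > 1, so H_1 ≅ Z ⊕ Z/2.
  H_2: rank ker ∂_2 − rank ∂_3 = (18 − 18) − 0 = 0, and there is no ∂_3, so H_2 ≅ 0.

(K is a triangulation of the Klein bottle.)

H_0 = Z,  H_1 = Z ⊕ Z/2,  H_2 = 0.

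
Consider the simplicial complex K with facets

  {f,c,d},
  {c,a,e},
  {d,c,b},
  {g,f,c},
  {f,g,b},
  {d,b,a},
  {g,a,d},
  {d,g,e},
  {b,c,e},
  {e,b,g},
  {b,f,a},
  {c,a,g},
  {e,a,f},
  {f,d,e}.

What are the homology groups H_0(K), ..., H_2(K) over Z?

Order the vertices as a < b < c < d < e < f < g. Listing each simplex with vertices in this order, K has dimension 2 with simplices:

  0-simplices (7): a, b, c, d, e, f, g
  1-simplices (21): ab, ac, ad, ae, af, ag, bc, bd, be, bf, bg, cd, ce, cf, cg, de, df, dg, ef, eg, fg
  2-simplices (14): abd, abf, ace, acg, adg, aef, bcd, bce, beg, bfg, cdf, cfg, def, deg

Hence C_0 ≅ Z^7, C_1 ≅ Z^21, C_2 ≅ Z^14.

The boundary map ∂_1: C_1 → C_0 maps an edge to its endpoints' difference, ∂[p,q] = q − p.
The resulting 7×21 matrix has rank 6, and its Smith normal form has invariant factors (1,1,1,1,1,1).

Boundary ∂_2: C_2 → C_1 sends each 2-simplex [p,q,r] to [q,r] − [p,r] + [p,q]. For instance
  ∂deg = eg − dg + de,
  ∂bce = ce − be + bc.
This gives a 21×14 integer matrix of rank 13; reducing to Smith normal form yields diagonal entries (1,1,1,1,1,1,1,1,1,1,1,1,1).

Computing H_k = (kernel of ∂_k) / (image of ∂_{k+1}):

  H_0: rank C_0 − rank ∂_1 = 7 − 6 = 1, and the invariant factors of ∂_1 are all 1, so H_0 = Z.
  H_1: rank ker ∂_1 − rank ∂_2 = (21 − 6) − 13 = 2, and the invariant factors of ∂_2 are all 1, so H_1 = Z^2.
  H_2: rank ker ∂_2 − rank ∂_3 = (14 − 13) − 0 = 1, and there is no ∂_3, so H_2 = Z.

As a check, the Euler characteristic is 7 − 21 + 14 = 0, which agrees with 1 − 2 + 1 = 0.

H_0 ≅ Z,  H_1 ≅ Z^2,  H_2 ≅ Z.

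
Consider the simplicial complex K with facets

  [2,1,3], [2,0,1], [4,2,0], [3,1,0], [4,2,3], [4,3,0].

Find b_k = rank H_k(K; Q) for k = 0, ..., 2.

b_0 = 1, b_1 = 0, b_2 = 1.

We work with the vertex ordering 0 < 1 < 2 < 3 < 4. The simplices of K, each written with vertices in increasing order, are:

  0-simplices (5): [0], [1], [2], [3], [4]
  1-simplices (9): [0,1], [0,2], [0,3], [0,4], [1,2], [1,3], [2,3], [2,4], [3,4]
  2-simplices (6): [0,1,2], [0,1,3], [0,2,4], [0,3,4], [1,2,3], [2,3,4]

giving chain groups C_0 ≅ Z^5, C_1 ≅ Z^9, C_2 ≅ Z^6.

The boundary map ∂_1: C_1 → C_0 maps an edge to its endpoints' difference, ∂[p,q] = q − p.
As a 5×9 matrix over Z this has rank 4, with invariant factors (1,1,1,1).

∂_2: C_2 → C_1 acts by ∂[p,q,r] = [q,r] − [p,r] + [p,q]. For instance
  ∂[0,2,4] = [2,4] − [0,4] + [0,2],
  ∂[0,3,4] = [3,4] − [0,4] + [0,3].
This gives a 9×6 integer matrix of rank 5; reducing to Smith normal form yields diagonal entries (1,1,1,1,1).

Computing H_k = (kernel of ∂_k) / (image of ∂_{k+1}):

  H_0: rank C_0 − rank ∂_1 = 5 − 4 = 1, and the invariant factors of ∂_1 are all 1, so H_0 ≅ Z.
  H_1: rank ker ∂_1 − rank ∂_2 = (9 − 4) − 5 = 0, and the invariant factors of ∂_2 are all 1, so H_1 ≅ 0.
  H_2: rank ker ∂_2 − rank ∂_3 = (6 − 5) − 0 = 1, and there is no ∂_3, so H_2 ≅ Z.

Hence the Betti numbers are b_0 = 1, b_1 = 0, b_2 = 1.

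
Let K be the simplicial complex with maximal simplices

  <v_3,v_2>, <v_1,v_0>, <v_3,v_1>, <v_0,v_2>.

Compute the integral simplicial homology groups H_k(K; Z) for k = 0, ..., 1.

Take the total order v_0 < v_1 < v_2 < v_3 on the vertex set. Then K (dimension 1) consists of the simplices:

  0-simplices (4): [v_0], [v_1], [v_2], [v_3]
  1-simplices (4): [v_0,v_1], [v_0,v_2], [v_1,v_3], [v_2,v_3]

Hence C_0 ≅ Z^4, C_1 ≅ Z^4.

Boundary ∂_1: C_1 → C_0 sends each edge [p,q] (with p < q) to q − p. For instance
  ∂[v_2,v_3] = [v_3] − [v_2].
The resulting 4×4 matrix has rank 3, and its Smith normal form has invariant factors (1,1,1).

Computing H_k = (kernel of ∂_k) / (image of ∂_{k+1}):

  H_0: rank C_0 − rank ∂_1 = 4 − 3 = 1, and the invariant factors of ∂_1 are all 1, so H_0 = Z.
  H_1: rank ker ∂_1 − rank ∂_2 = (4 − 3) − 0 = 1, and there is no ∂_2, so H_1 = Z.

H_0 ≅ Z,  H_1 ≅ Z.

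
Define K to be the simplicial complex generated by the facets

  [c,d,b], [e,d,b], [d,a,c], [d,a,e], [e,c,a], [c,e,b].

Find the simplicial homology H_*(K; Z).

Order the vertices as a < b < c < d < e. Listing each simplex with vertices in this order, K has dimension 2 with simplices:

  0-simplices (5): a, b, c, d, e
  1-simplices (9): ac, ad, ae, bc, bd, be, cd, ce, de
  2-simplices (6): acd, ace, ade, bcd, bce, bde

giving chain groups C_0 ≅ Z^5, C_1 ≅ Z^9, C_2 ≅ Z^6.

∂_1: C_1 → C_0 is given by ∂[p,q] = [q] − [p].
The resulting 5×9 matrix has rank 4, and its Smith normal form has invariant factors (1,1,1,1).

The boundary map ∂_2: C_2 → C_1 sends each 2-simplex [p,q,r] to [q,r] − [p,r] + [p,q]. For instance
  ∂bde = de − be + bd,
  ∂bce = ce − be + bc.
The 9×6 boundary matrix has rank 5 and Smith normal form diag(1,1,1,1,1).

Now H_k = ker ∂_k / im ∂_{k+1}, so:

  H_0: rank C_0 − rank ∂_1 = 5 − 4 = 1, and the invariant factors of ∂_1 are all 1, so H_0 ≅ Z.
  H_1: rank ker ∂_1 − rank ∂_2 = (9 − 4) − 5 = 0, and the invariant factors of ∂_2 are all 1, so H_1 ≅ 0.
  H_2: rank ker ∂_2 − rank ∂_3 = (6 − 5) − 0 = 1, and there is no ∂_3, so H_2 ≅ Z.

As a check, the Euler characteristic is 5 − 9 + 6 = 2, which agrees with 1 − 0 + 1 = 2.

H_0 = Z,  H_1 = 0,  H_2 = Z.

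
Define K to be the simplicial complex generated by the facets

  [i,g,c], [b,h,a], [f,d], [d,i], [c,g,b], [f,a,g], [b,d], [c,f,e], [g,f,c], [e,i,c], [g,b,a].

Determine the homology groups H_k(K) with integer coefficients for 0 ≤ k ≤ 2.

Fix the vertex order a < b < c < d < e < f < g < h < i and write every simplex with vertices in increasing order. Then dim K = 2 and the simplices of K are:

  0-simplices (9): a, b, c, d, e, f, g, h, i
  1-simplices (18): ab, af, ag, ah, bc, bd, bg, bh, ce, cf, cg, ci, df, di, ef, ei, fg, gi
  2-simplices (8): abg, abh, afg, bcg, cef, cei, cfg, cgi

so the chain groups are C_0 ≅ Z^9, C_1 ≅ Z^18, C_2 ≅ Z^8.

Boundary ∂_1: C_1 → C_0 is given by ∂[p,q] = [q] − [p].
The 9×18 boundary matrix has rank 8 and Smith normal form diag(1,1,1,1,1,1,1,1).

∂_2: C_2 → C_1 maps a triangle to the signed sum of its edges. For instance
  ∂afg = fg − ag + af,
  ∂cfg = fg − cg + cf.
The 18×8 boundary matrix has rank 8 and Smith normal form diag(1,1,1,1,1,1,1,1).

Reading off H_k = ker ∂_k / im ∂_{k+1}:

  H_0: rank C_0 − rank ∂_1 = 9 − 8 = 1, and the invariant factors of ∂_1 are all 1, so H_0 = Z.
  H_1: rank ker ∂_1 − rank ∂_2 = (18 − 8) − 8 = 2, and the invariant factors of ∂_2 are all 1, so H_1 = Z^2.
  H_2: rank ker ∂_2 − rank ∂_3 = (8 − 8) − 0 = 0, and there is no ∂_3, so H_2 = 0.

As a check, the Euler characteristic is 9 − 18 + 8 = -1, which agrees with 1 − 2 + 0 = -1.

H_0 = Z,  H_1 = Z^2,  H_2 = 0.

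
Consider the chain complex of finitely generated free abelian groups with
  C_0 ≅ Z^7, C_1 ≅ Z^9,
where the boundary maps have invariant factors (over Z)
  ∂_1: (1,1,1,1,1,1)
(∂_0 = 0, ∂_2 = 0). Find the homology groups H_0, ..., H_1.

H_0 ≅ Z,  H_1 ≅ Z^3.

H_0: b_0 = 7 − 0 − 6 = 1; torsion from ∂_1 factors > 1: none. So H_0 ≅ Z.
H_1: b_1 = 9 − 6 − 0 = 3; torsion from ∂_2 factors > 1: none. So H_1 ≅ Z^3.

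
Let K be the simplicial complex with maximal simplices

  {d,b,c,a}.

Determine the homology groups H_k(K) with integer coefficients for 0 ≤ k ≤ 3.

We work with the vertex ordering a < b < c < d. The simplices of K, each written with vertices in increasing order, are:

  0-simplices (4): a, b, c, d
  1-simplices (6): ab, ac, ad, bc, bd, cd
  2-simplices (4): abc, abd, acd, bcd
  3-simplices (1): abcd

Hence C_0 ≅ Z^4, C_1 ≅ Z^6, C_2 ≅ Z^4, C_3 ≅ Z^1.

The boundary map ∂_1: C_1 → C_0 maps an edge to its endpoints' difference, ∂[p,q] = q − p. For instance
  ∂bc = c − b.
As a 4×6 matrix over Z this has rank 3, with invariant factors (1,1,1).

Boundary ∂_2: C_2 → C_1 sends each 2-simplex [p,q,r] to [q,r] − [p,r] + [p,q]. For instance
  ∂abc = bc − ac + ab,
  ∂acd = cd − ad + ac.
As a 6×4 matrix over Z this has rank 3, with invariant factors (1,1,1).

∂_3: C_3 → C_2 sends each 3-simplex σ to the alternating sum Σ_i (−1)^i (σ with its i-th vertex removed). For instance
  ∂abcd = bcd − acd + abd − abc.
The resulting 4×1 matrix has rank 1, and its Smith normal form has invariant factors (1).

Now H_k = ker ∂_k / im ∂_{k+1}, so:

  H_0: rank C_0 − rank ∂_1 = 4 − 3 = 1, and the invariant factors of ∂_1 are all 1, so H_0 = Z.
  H_1: rank ker ∂_1 − rank ∂_2 = (6 − 3) − 3 = 0, and the invariant factors of ∂_2 are all 1, so H_1 = 0.
  H_2: rank ker ∂_2 − rank ∂_3 = (4 − 3) − 1 = 0, and the invariant factors of ∂_3 are all 1, so H_2 = 0.
  H_3: rank ker ∂_3 − rank ∂_4 = (1 − 1) − 0 = 0, and there is no ∂_4, so H_3 = 0.

H_0 = Z,  H_1 = 0,  H_2 = 0,  H_3 = 0.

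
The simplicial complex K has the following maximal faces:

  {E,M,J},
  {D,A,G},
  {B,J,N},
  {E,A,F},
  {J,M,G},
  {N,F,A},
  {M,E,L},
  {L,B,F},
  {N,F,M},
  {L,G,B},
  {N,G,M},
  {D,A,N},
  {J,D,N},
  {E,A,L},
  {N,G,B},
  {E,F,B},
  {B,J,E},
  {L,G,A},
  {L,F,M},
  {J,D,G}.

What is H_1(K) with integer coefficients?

H_1 = Z ⊕ Z/2.

Fix the vertex order A < B < D < E < F < G < J < L < M < N and write every simplex with vertices in increasing order. Then dim K = 2 and the simplices of K are:

  0-simplices (10): A, B, D, E, F, G, J, L, M, N
  1-simplices (30): AD, AE, AF, AG, AL, AN, BE, BF, BG, BJ, BL, BN, DG, DJ, DN, EF, EJ, EL, EM, FL, FM, FN, GJ, GL, GM, GN, JM, JN, LM, MN
  2-simplices (20): ADG, ADN, AEF, AEL, AFN, AGL, BEF, BEJ, BFL, BGL, BGN, BJN, DGJ, DJN, EJM, ELM, FLM, FMN, GJM, GMN

Hence C_0 ≅ Z^10, C_1 ≅ Z^30, C_2 ≅ Z^20.

Boundary ∂_1: C_1 → C_0 maps an edge to its endpoints' difference, ∂[p,q] = q − p.
The resulting 10×30 matrix has rank 9, and its Smith normal form has invariant factors (1,1,1,1,1,1,1,1,1).

Boundary ∂_2: C_2 → C_1 sends each 2-simplex [p,q,r] to [q,r] − [p,r] + [p,q]. For instance
  ∂EJM = JM − EM + EJ,
  ∂FLM = LM − FM + FL.
The 30×20 boundary matrix has rank 20 and Smith normal form diag(1,1,1,1,1,1,1,1,1,1,1,1,1,1,1,1,1,1,1,2).

Reading off H_k = ker ∂_k / im ∂_{k+1}:

  H_1: rank ker ∂_1 − rank ∂_2 = (30 − 9) − 20 = 1, and ∂_2 has invariant factor 2 > 1, so H_1 ≅ Z ⊕ Z/2.

(K is a triangulation of the Klein bottle.)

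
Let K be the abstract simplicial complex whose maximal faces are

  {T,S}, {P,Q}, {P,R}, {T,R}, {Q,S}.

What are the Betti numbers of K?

b_0 = 1, b_1 = 1.

We work with the vertex ordering P < Q < R < S < T. The simplices of K, each written with vertices in increasing order, are:

  0-simplices (5): P, Q, R, S, T
  1-simplices (5): PQ, PR, QS, RT, ST

giving chain groups C_0 ≅ Z^5, C_1 ≅ Z^5.

Boundary ∂_1: C_1 → C_0 sends each edge [p,q] (with p < q) to q − p.
This gives a 5×5 integer matrix of rank 4; reducing to Smith normal form yields diagonal entries (1,1,1,1).

Now H_k = ker ∂_k / im ∂_{k+1}, so:

  H_0: rank C_0 − rank ∂_1 = 5 − 4 = 1, and the invariant factors of ∂_1 are all 1, so H_0 = Z.
  H_1: rank ker ∂_1 − rank ∂_2 = (5 − 4) − 0 = 1, and there is no ∂_2, so H_1 = Z.

(K is a triangulation of the circle S^1.)

Hence the Betti numbers are b_0 = 1, b_1 = 1.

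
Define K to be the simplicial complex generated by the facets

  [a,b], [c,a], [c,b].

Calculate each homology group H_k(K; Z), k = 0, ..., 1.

H_0 = Z,  H_1 = Z.

We work with the vertex ordering a < b < c. The simplices of K, each written with vertices in increasing order, are:

  0-simplices (3): a, b, c
  1-simplices (3): ab, ac, bc

Hence C_0 ≅ Z^3, C_1 ≅ Z^3.

The boundary map ∂_1: C_1 → C_0 is given by ∂[p,q] = [q] − [p]. For instance
  ∂ac = c − a.
This gives a 3×3 integer matrix of rank 2; reducing to Smith normal form yields diagonal entries (1,1).

From H_k ≅ ker(∂_k) / im(∂_{k+1}) we obtain:

  H_0: rank C_0 − rank ∂_1 = 3 − 2 = 1, and the invariant factors of ∂_1 are all 1, so H_0 = Z.
  H_1: rank ker ∂_1 − rank ∂_2 = (3 − 2) − 0 = 1, and there is no ∂_2, so H_1 = Z.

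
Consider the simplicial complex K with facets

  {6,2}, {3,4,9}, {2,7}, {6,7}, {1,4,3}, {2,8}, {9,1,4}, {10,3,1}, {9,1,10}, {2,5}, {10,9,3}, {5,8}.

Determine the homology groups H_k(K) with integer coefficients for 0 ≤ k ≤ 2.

Order the vertices as 1 < 2 < 3 < 4 < 5 < 6 < 7 < 8 < 9 < 10. Listing each simplex with vertices in this order, K has dimension 2 with simplices:

  0-simplices (10): [1], [2], [3], [4], [5], [6], [7], [8], [9], [10]
  1-simplices (15): [1,3], [1,4], [1,9], [1,10], [2,5], [2,6], [2,7], [2,8], [3,4], [3,9], [3,10], [4,9], [5,8], [6,7], [9,10]
  2-simplices (6): [1,3,4], [1,3,10], [1,4,9], [1,9,10], [3,4,9], [3,9,10]

giving chain groups C_0 ≅ Z^10, C_1 ≅ Z^15, C_2 ≅ Z^6.

Boundary ∂_1: C_1 → C_0 is given by ∂[p,q] = [q] − [p].
The 10×15 boundary matrix has rank 8 and Smith normal form diag(1,1,1,1,1,1,1,1).

Boundary ∂_2: C_2 → C_1 acts by ∂[p,q,r] = [q,r] − [p,r] + [p,q]. For instance
  ∂[1,9,10] = [9,10] − [1,10] + [1,9],
  ∂[3,4,9] = [4,9] − [3,9] + [3,4].
This gives a 15×6 integer matrix of rank 5; reducing to Smith normal form yields diagonal entries (1,1,1,1,1).

From H_k ≅ ker(∂_k) / im(∂_{k+1}) we obtain:

  H_0: rank C_0 − rank ∂_1 = 10 − 8 = 2, and the invariant factors of ∂_1 are all 1, so H_0 = Z^2.
  H_1: rank ker ∂_1 − rank ∂_2 = (15 − 8) − 5 = 2, and the invariant factors of ∂_2 are all 1, so H_1 = Z^2.
  H_2: rank ker ∂_2 − rank ∂_3 = (6 − 5) − 0 = 1, and there is no ∂_3, so H_2 = Z.

H_0 ≅ Z^2,  H_1 ≅ Z^2,  H_2 ≅ Z.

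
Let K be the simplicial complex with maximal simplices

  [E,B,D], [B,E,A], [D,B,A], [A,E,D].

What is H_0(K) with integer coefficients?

Take the total order A < B < D < E on the vertex set. Then K (dimension 2) consists of the simplices:

  0-simplices (4): A, B, D, E
  1-simplices (6): AB, AD, AE, BD, BE, DE
  2-simplices (4): ABD, ABE, ADE, BDE

Hence C_0 ≅ Z^4, C_1 ≅ Z^6, C_2 ≅ Z^4.

∂_1: C_1 → C_0 maps an edge to its endpoints' difference, ∂[p,q] = q − p. For instance
  ∂AE = E − A.
The resulting 4×6 matrix has rank 3, and its Smith normal form has invariant factors (1,1,1).

Boundary ∂_2: C_2 → C_1 maps a triangle to the signed sum of its edges. For instance
  ∂BDE = DE − BE + BD,
  ∂ABE = BE − AE + AB.
This gives a 6×4 integer matrix of rank 3; reducing to Smith normal form yields diagonal entries (1,1,1).

Now H_k = ker ∂_k / im ∂_{k+1}, so:

  H_0: rank C_0 − rank ∂_1 = 4 − 3 = 1, and the invariant factors of ∂_1 are all 1, so H_0 = Z.

H_0 = Z.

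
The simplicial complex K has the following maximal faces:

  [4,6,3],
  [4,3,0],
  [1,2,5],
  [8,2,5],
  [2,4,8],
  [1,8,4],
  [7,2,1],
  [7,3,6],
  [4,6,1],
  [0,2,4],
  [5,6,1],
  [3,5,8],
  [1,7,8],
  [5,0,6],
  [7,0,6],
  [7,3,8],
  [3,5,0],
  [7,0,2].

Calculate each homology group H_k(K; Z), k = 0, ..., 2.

Order the vertices as 0 < 1 < 2 < 3 < 4 < 5 < 6 < 7 < 8. Listing each simplex with vertices in this order, K has dimension 2 with simplices:

  0-simplices (9): [0], [1], [2], [3], [4], [5], [6], [7], [8]
  1-simplices (27): (27 of them)
  2-simplices (18): [0,2,4], [0,2,7], [0,3,4], [0,3,5], [0,5,6], [0,6,7], [1,2,5], [1,2,7], [1,4,6], [1,4,8], [1,5,6], [1,7,8], [2,4,8], [2,5,8], [3,4,6], [3,5,8], [3,6,7], [3,7,8]

so the chain groups are C_0 ≅ Z^9, C_1 ≅ Z^27, C_2 ≅ Z^18.

The boundary map ∂_1: C_1 → C_0 sends each edge [p,q] (with p < q) to q − p.
As a 9×27 matrix over Z this has rank 8, with invariant factors (1,1,1,1,1,1,1,1).

The boundary map ∂_2: C_2 → C_1 maps a triangle to the signed sum of its edges. For instance
  ∂[1,2,5] = [2,5] − [1,5] + [1,2],
  ∂[0,5,6] = [5,6] − [0,6] + [0,5].
The resulting 27×18 matrix has rank 18, and its Smith normal form has invariant factors (1,1,1,1,1,1,1,1,1,1,1,1,1,1,1,1,1,2).

From H_k ≅ ker(∂_k) / im(∂_{k+1}) we obtain:

  H_0: rank C_0 − rank ∂_1 = 9 − 8 = 1, and the invariant factors of ∂_1 are all 1, so H_0 = Z.
  H_1: rank ker ∂_1 − rank ∂_2 = (27 − 8) − 18 = 1, and ∂_2 has invariant factor 2 > 1, so H_1 = Z ⊕ Z/2.
  H_2: rank ker ∂_2 − rank ∂_3 = (18 − 18) − 0 = 0, and there is no ∂_3, so H_2 = 0.

(K is a triangulation of the Klein bottle.)

H_0 ≅ Z,  H_1 ≅ Z ⊕ Z/2,  H_2 = 0.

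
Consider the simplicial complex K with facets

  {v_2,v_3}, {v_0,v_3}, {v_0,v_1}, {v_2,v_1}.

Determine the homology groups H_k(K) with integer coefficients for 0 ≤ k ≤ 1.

Order the vertices as v_0 < v_1 < v_2 < v_3. Listing each simplex with vertices in this order, K has dimension 1 with simplices:

  0-simplices (4): [v_0], [v_1], [v_2], [v_3]
  1-simplices (4): [v_0,v_1], [v_0,v_3], [v_1,v_2], [v_2,v_3]

Hence C_0 ≅ Z^4, C_1 ≅ Z^4.

Boundary ∂_1: C_1 → C_0 maps an edge to its endpoints' difference, ∂[p,q] = q − p.
As a 4×4 matrix over Z this has rank 3, with invariant factors (1,1,1).

Reading off H_k = ker ∂_k / im ∂_{k+1}:

  H_0: rank C_0 − rank ∂_1 = 4 − 3 = 1, and the invariant factors of ∂_1 are all 1, so H_0 = Z.
  H_1: rank ker ∂_1 − rank ∂_2 = (4 − 3) − 0 = 1, and there is no ∂_2, so H_1 = Z.

(K is a triangulation of the circle S^1.)

H_0 ≅ Z,  H_1 ≅ Z.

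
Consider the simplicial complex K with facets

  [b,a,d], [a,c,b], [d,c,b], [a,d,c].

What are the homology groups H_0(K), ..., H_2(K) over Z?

H_0 = Z,  H_1 = 0,  H_2 = Z.

We work with the vertex ordering a < b < c < d. The simplices of K, each written with vertices in increasing order, are:

  0-simplices (4): a, b, c, d
  1-simplices (6): ab, ac, ad, bc, bd, cd
  2-simplices (4): abc, abd, acd, bcd

so the chain groups are C_0 ≅ Z^4, C_1 ≅ Z^6, C_2 ≅ Z^4.

The boundary map ∂_1: C_1 → C_0 sends each edge [p,q] (with p < q) to q − p. For instance
  ∂ac = c − a.
As a 4×6 matrix over Z this has rank 3, with invariant factors (1,1,1).

∂_2: C_2 → C_1 maps a triangle to the signed sum of its edges. For instance
  ∂bcd = cd − bd + bc,
  ∂acd = cd − ad + ac.
The 6×4 boundary matrix has rank 3 and Smith normal form diag(1,1,1).

Computing H_k = (kernel of ∂_k) / (image of ∂_{k+1}):

  H_0: rank C_0 − rank ∂_1 = 4 − 3 = 1, and the invariant factors of ∂_1 are all 1, so H_0 = Z.
  H_1: rank ker ∂_1 − rank ∂_2 = (6 − 3) − 3 = 0, and the invariant factors of ∂_2 are all 1, so H_1 = 0.
  H_2: rank ker ∂_2 − rank ∂_3 = (4 − 3) − 0 = 1, and there is no ∂_3, so H_2 = Z.

(K is a triangulation of the 2-sphere S^2.)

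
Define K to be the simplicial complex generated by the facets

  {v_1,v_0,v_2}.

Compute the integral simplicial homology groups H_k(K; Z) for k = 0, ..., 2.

H_0 ≅ Z,  H_1 = 0,  H_2 = 0.

K has 3 vertices, 3 edges, 1 triangle.
rank ∂_0 = 0, rank ∂_1 = 2 ⇒ b_0 = 3 − 0 − 2 = 1; all invariant factors of ∂_1 are 1 so no torsion. So H_0 ≅ Z.
rank ∂_1 = 2, rank ∂_2 = 1 ⇒ b_1 = 3 − 2 − 1 = 0; all invariant factors of ∂_2 are 1 so no torsion. So H_1 ≅ 0.
rank ∂_2 = 1, rank ∂_3 = 0 ⇒ b_2 = 1 − 1 − 0 = 0. So H_2 ≅ 0.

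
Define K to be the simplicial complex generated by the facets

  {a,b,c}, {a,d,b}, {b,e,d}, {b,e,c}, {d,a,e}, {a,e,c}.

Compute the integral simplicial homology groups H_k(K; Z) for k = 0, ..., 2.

H_0 ≅ Z,  H_1 = 0,  H_2 ≅ Z.

Fix the vertex order a < b < c < d < e and write every simplex with vertices in increasing order. Then dim K = 2 and the simplices of K are:

  0-simplices (5): a, b, c, d, e
  1-simplices (9): ab, ac, ad, ae, bc, bd, be, ce, de
  2-simplices (6): abc, abd, ace, ade, bce, bde

so the chain groups are C_0 ≅ Z^5, C_1 ≅ Z^9, C_2 ≅ Z^6.

The boundary map ∂_1: C_1 → C_0 maps an edge to its endpoints' difference, ∂[p,q] = q − p.
The resulting 5×9 matrix has rank 4, and its Smith normal form has invariant factors (1,1,1,1).

∂_2: C_2 → C_1 maps a triangle to the signed sum of its edges. For instance
  ∂ade = de − ae + ad,
  ∂ace = ce − ae + ac.
The 9×6 boundary matrix has rank 5 and Smith normal form diag(1,1,1,1,1).

Now H_k = ker ∂_k / im ∂_{k+1}, so:

  H_0: rank C_0 − rank ∂_1 = 5 − 4 = 1, and the invariant factors of ∂_1 are all 1, so H_0 = Z.
  H_1: rank ker ∂_1 − rank ∂_2 = (9 − 4) − 5 = 0, and the invariant factors of ∂_2 are all 1, so H_1 = 0.
  H_2: rank ker ∂_2 − rank ∂_3 = (6 − 5) − 0 = 1, and there is no ∂_3, so H_2 = Z.

As a check, the Euler characteristic is 5 − 9 + 6 = 2, which agrees with 1 − 0 + 1 = 2.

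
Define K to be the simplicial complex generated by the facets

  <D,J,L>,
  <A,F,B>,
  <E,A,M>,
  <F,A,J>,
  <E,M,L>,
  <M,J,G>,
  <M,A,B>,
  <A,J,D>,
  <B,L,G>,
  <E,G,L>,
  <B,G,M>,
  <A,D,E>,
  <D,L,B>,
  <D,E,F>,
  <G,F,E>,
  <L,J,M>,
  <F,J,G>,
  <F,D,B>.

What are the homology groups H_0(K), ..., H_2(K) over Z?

H_0 = Z,  H_1 = Z ⊕ Z_2,  H_2 = 0.

Take the total order A < B < D < E < F < G < J < L < M on the vertex set. Then K (dimension 2) consists of the simplices:

  0-simplices (9): A, B, D, E, F, G, J, L, M
  1-simplices (27): AB, AD, AE, AF, AJ, AM, BD, BF, BG, BL, BM, DE, DF, DJ, DL, EF, EG, EL, EM, FG, FJ, GJ, GL, GM, JL, JM, LM
  2-simplices (18): ABF, ABM, ADE, ADJ, AEM, AFJ, BDF, BDL, BGL, BGM, DEF, DJL, EFG, EGL, ELM, FGJ, GJM, JLM

so the chain groups are C_0 ≅ Z^9, C_1 ≅ Z^27, C_2 ≅ Z^18.

∂_1: C_1 → C_0 maps an edge to its endpoints' difference, ∂[p,q] = q − p.
As a 9×27 matrix over Z this has rank 8, with invariant factors (1,1,1,1,1,1,1,1).

Boundary ∂_2: C_2 → C_1 sends each 2-simplex [p,q,r] to [q,r] − [p,r] + [p,q]. For instance
  ∂ABF = BF − AF + AB,
  ∂BDF = DF − BF + BD.
As a 27×18 matrix over Z this has rank 18, with invariant factors (1,1,1,1,1,1,1,1,1,1,1,1,1,1,1,1,1,2).

Now H_k = ker ∂_k / im ∂_{k+1}, so:

  H_0: rank C_0 − rank ∂_1 = 9 − 8 = 1, and the invariant factors of ∂_1 are all 1, so H_0 = Z.
  H_1: rank ker ∂_1 − rank ∂_2 = (27 − 8) − 18 = 1, and ∂_2 has invariant factor 2 > 1, so H_1 = Z ⊕ Z_2.
  H_2: rank ker ∂_2 − rank ∂_3 = (18 − 18) − 0 = 0, and there is no ∂_3, so H_2 = 0.

As a check, the Euler characteristic is 9 − 27 + 18 = 0, which agrees with 1 − 1 + 0 = 0.
(K is a triangulation of the Klein bottle.)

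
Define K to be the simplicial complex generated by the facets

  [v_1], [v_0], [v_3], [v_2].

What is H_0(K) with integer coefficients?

K has 4 vertices.
rank ∂_0 = 0, rank ∂_1 = 0 ⇒ b_0 = 4 − 0 − 0 = 4. So H_0 ≅ Z^4.

H_0 ≅ Z^4.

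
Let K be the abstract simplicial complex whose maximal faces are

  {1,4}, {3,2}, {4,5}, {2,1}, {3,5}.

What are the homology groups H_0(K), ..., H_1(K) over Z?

H_0 ≅ Z,  H_1 ≅ Z.

Fix the vertex order 1 < 2 < 3 < 4 < 5 and write every simplex with vertices in increasing order. Then dim K = 1 and the simplices of K are:

  0-simplices (5): [1], [2], [3], [4], [5]
  1-simplices (5): [1,2], [1,4], [2,3], [3,5], [4,5]

giving chain groups C_0 ≅ Z^5, C_1 ≅ Z^5.

Boundary ∂_1: C_1 → C_0 maps an edge to its endpoints' difference, ∂[p,q] = q − p.
This gives a 5×5 integer matrix of rank 4; reducing to Smith normal form yields diagonal entries (1,1,1,1).

Computing H_k = (kernel of ∂_k) / (image of ∂_{k+1}):

  H_0: rank C_0 − rank ∂_1 = 5 − 4 = 1, and the invariant factors of ∂_1 are all 1, so H_0 ≅ Z.
  H_1: rank ker ∂_1 − rank ∂_2 = (5 − 4) − 0 = 1, and there is no ∂_2, so H_1 ≅ Z.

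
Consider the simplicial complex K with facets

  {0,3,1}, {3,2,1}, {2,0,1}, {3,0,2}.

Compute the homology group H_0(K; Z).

Order the vertices as 0 < 1 < 2 < 3. Listing each simplex with vertices in this order, K has dimension 2 with simplices:

  0-simplices (4): [0], [1], [2], [3]
  1-simplices (6): [0,1], [0,2], [0,3], [1,2], [1,3], [2,3]
  2-simplices (4): [0,1,2], [0,1,3], [0,2,3], [1,2,3]

Hence C_0 ≅ Z^4, C_1 ≅ Z^6, C_2 ≅ Z^4.

∂_1: C_1 → C_0 sends each edge [p,q] (with p < q) to q − p.
As a 4×6 matrix over Z this has rank 3, with invariant factors (1,1,1).

∂_2: C_2 → C_1 acts by ∂[p,q,r] = [q,r] − [p,r] + [p,q]. For instance
  ∂[0,1,2] = [1,2] − [0,2] + [0,1],
  ∂[0,1,3] = [1,3] − [0,3] + [0,1].
As a 6×4 matrix over Z this has rank 3, with invariant factors (1,1,1).

Reading off H_k = ker ∂_k / im ∂_{k+1}:

  H_0: rank C_0 − rank ∂_1 = 4 − 3 = 1, and the invariant factors of ∂_1 are all 1, so H_0 ≅ Z.

(K is a triangulation of the 2-sphere S^2.)

H_0 ≅ Z.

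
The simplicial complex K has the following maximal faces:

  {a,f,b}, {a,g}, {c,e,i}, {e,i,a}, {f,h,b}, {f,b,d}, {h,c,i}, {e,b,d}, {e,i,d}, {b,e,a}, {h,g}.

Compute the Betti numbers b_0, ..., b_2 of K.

b_0 = 1, b_1 = 2, b_2 = 0.

K has 9 vertices, 19 edges, 9 triangles.
rank ∂_0 = 0, rank ∂_1 = 8 ⇒ b_0 = 9 − 0 − 8 = 1; all invariant factors of ∂_1 are 1 so no torsion. So H_0 = Z.
rank ∂_1 = 8, rank ∂_2 = 9 ⇒ b_1 = 19 − 8 − 9 = 2; all invariant factors of ∂_2 are 1 so no torsion. So H_1 = Z^2.
rank ∂_2 = 9, rank ∂_3 = 0 ⇒ b_2 = 9 − 9 − 0 = 0. So H_2 = 0.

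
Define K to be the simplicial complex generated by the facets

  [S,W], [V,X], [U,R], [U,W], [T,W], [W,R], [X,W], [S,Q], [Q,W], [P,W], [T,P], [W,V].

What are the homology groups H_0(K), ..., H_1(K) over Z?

Order the vertices as P < Q < R < S < T < U < V < W < X. Listing each simplex with vertices in this order, K has dimension 1 with simplices:

  0-simplices (9): P, Q, R, S, T, U, V, W, X
  1-simplices (12): PT, PW, QS, QW, RU, RW, SW, TW, UW, VW, VX, WX

so the chain groups are C_0 ≅ Z^9, C_1 ≅ Z^12.

The boundary map ∂_1: C_1 → C_0 sends each edge [p,q] (with p < q) to q − p.
The resulting 9×12 matrix has rank 8, and its Smith normal form has invariant factors (1,1,1,1,1,1,1,1).

Computing H_k = (kernel of ∂_k) / (image of ∂_{k+1}):

  H_0: rank C_0 − rank ∂_1 = 9 − 8 = 1, and the invariant factors of ∂_1 are all 1, so H_0 ≅ Z.
  H_1: rank ker ∂_1 − rank ∂_2 = (12 − 8) − 0 = 4, and there is no ∂_2, so H_1 ≅ Z^4.

As a check, the Euler characteristic is 9 − 12 = -3, which agrees with 1 − 4 = -3.
(K is a triangulation of a wedge of 4 circles.)

H_0 = Z,  H_1 = Z^4.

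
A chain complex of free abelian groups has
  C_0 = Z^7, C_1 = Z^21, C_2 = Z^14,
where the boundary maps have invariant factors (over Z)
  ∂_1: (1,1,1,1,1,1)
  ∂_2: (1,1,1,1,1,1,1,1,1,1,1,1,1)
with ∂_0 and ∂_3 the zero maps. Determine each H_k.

H_0 ≅ Z,  H_1 ≅ Z^2,  H_2 ≅ Z.

H_0: b_0 = 7 − 0 − 6 = 1; torsion from ∂_1 factors > 1: none. So H_0 ≅ Z.
H_1: b_1 = 21 − 6 − 13 = 2; torsion from ∂_2 factors > 1: none. So H_1 ≅ Z^2.
H_2: b_2 = 14 − 13 − 0 = 1; torsion from ∂_3 factors > 1: none. So H_2 ≅ Z.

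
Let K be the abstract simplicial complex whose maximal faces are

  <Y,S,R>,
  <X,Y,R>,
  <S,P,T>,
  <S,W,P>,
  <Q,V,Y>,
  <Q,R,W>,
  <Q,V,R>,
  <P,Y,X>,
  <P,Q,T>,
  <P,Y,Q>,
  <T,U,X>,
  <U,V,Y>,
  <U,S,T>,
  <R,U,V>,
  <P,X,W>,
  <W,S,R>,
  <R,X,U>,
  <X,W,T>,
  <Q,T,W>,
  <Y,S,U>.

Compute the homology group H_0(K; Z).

H_0 = Z.

We work with the vertex ordering P < Q < R < S < T < U < V < W < X < Y. The simplices of K, each written with vertices in increasing order, are:

  0-simplices (10): P, Q, R, S, T, U, V, W, X, Y
  1-simplices (30): PQ, PS, PT, PW, PX, PY, QR, QT, QV, QW, QY, RS, RU, RV, RW, RX, RY, ST, SU, SW, SY, TU, TW, TX, UV, UX, UY, VY, WX, XY
  2-simplices (20): PQT, PQY, PST, PSW, PWX, PXY, QRV, QRW, QTW, QVY, RSW, RSY, RUV, RUX, RXY, STU, SUY, TUX, TWX, UVY

Hence C_0 ≅ Z^10, C_1 ≅ Z^30, C_2 ≅ Z^20.

The boundary map ∂_1: C_1 → C_0 sends each edge [p,q] (with p < q) to q − p.
The 10×30 boundary matrix has rank 9 and Smith normal form diag(1,1,1,1,1,1,1,1,1).

Boundary ∂_2: C_2 → C_1 maps a triangle to the signed sum of its edges. For instance
  ∂QRW = RW − QW + QR,
  ∂PQT = QT − PT + PQ.
The 30×20 boundary matrix has rank 20 and Smith normal form diag(1,1,1,1,1,1,1,1,1,1,1,1,1,1,1,1,1,1,1,2).

Computing H_k = (kernel of ∂_k) / (image of ∂_{k+1}):

  H_0: rank C_0 − rank ∂_1 = 10 − 9 = 1, and the invariant factors of ∂_1 are all 1, so H_0 = Z.

(K is a triangulation of the Klein bottle.)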